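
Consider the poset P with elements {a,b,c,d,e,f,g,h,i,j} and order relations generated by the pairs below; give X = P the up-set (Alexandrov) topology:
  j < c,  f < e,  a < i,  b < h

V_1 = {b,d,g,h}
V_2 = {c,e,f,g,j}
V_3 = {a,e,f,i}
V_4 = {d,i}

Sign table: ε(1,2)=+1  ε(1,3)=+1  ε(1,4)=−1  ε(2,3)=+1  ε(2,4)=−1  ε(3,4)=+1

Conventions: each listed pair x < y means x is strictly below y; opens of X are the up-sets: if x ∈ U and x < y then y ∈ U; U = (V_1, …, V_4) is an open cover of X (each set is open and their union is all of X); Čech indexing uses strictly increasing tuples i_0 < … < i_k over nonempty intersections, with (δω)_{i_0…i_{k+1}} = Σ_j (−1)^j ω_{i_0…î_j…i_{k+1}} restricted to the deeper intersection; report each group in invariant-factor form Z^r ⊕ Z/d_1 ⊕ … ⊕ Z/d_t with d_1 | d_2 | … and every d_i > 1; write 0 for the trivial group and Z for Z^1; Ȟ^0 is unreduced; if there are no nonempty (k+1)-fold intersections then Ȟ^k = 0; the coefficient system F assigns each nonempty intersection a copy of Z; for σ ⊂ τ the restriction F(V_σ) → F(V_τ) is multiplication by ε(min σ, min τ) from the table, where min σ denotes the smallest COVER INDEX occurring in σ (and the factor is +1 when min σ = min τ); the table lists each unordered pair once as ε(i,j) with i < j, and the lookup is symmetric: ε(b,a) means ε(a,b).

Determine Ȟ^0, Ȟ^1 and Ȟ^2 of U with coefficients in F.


Ȟ^0(U;F) ≅ 0; Ȟ^1(U;F) ≅ Z/2; Ȟ^2(U;F) ≅ 0

cover nerve:
  V12={g} V14={d} V23={e,f} V34={i}
C dims 4,4; δ0: rk 4, SNF 1^3·2
Ȟ^0: (4−4)−0=0 ⇒ 0
Ȟ^1: (4−0)−4=0 plus torsion [2] ⇒ Z/2
Ȟ^2: (0−0)−0=0 ⇒ 0


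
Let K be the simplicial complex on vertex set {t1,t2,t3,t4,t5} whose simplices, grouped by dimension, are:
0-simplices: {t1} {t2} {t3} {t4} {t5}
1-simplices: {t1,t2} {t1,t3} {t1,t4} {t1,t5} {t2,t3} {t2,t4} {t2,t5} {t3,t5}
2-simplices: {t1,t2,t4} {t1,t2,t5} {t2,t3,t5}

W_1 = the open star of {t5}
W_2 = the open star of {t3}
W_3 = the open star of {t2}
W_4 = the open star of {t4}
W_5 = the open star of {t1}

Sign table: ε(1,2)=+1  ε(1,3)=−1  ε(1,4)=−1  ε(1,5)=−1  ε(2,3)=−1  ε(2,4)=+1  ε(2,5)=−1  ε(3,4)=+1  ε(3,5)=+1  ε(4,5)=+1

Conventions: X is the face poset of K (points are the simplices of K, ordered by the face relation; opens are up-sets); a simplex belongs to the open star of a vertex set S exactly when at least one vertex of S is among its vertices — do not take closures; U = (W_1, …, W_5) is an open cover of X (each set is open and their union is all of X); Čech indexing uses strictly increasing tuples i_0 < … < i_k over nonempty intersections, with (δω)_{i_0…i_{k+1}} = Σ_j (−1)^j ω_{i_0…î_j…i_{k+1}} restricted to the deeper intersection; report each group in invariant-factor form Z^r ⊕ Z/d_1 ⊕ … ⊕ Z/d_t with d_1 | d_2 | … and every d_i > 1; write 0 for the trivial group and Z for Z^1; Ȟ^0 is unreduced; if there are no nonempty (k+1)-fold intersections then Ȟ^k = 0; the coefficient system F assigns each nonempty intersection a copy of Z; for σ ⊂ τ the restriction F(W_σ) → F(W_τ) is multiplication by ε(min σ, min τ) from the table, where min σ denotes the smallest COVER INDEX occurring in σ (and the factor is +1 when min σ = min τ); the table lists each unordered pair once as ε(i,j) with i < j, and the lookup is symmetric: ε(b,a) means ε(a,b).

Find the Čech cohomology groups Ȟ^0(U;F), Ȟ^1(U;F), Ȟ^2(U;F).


nonempty intersections:
  W1={{t5},{t1,t5},{t2,t5},{t3,t5},{t1,t2,t5},{t2,t3,t5}} W2={{t3},{t1,t3},{t2,t3},{t3,t5},{t2,t3,t5}} W3={{t2},{t1,t2},{t2,t3},{t2,t4},{t2,t5},{t1,t2,t4},{t1,t2,t5},{t2,t3,t5}} W4={{t4},{t1,t4},{t2,t4},{t1,t2,t4}} W5={{t1},{t1,t2},{t1,t3},{t1,t4},{t1,t5},{t1,t2,t4},{t1,t2,t5}}
  W12={{t3,t5},{t2,t3,t5}} W13={{t2,t5},{t1,t2,t5},{t2,t3,t5}} W15={{t1,t5},{t1,t2,t5}} W23={{t2,t3},{t2,t3,t5}} W25={{t1,t3}} W34={{t2,t4},{t1,t2,t4}} W35={{t1,t2},{t1,t2,t4},{t1,t2,t5}} W45={{t1,t4},{t1,t2,t4}}
  W123={{t2,t3,t5}} W135={{t1,t2,t5}} W345={{t1,t2,t4}}
C dims 5,8,3; δ0: rk 4, SNF 1^4; δ1: rk 3, SNF 1^3
Ȟ^0: (5−4)−0=1 ⇒ Z
Ȟ^1: (8−3)−4=1 ⇒ Z
Ȟ^2: (3−0)−3=0 ⇒ 0

Ȟ^0 ≅ Z, Ȟ^1 ≅ Z, Ȟ^2 ≅ 0


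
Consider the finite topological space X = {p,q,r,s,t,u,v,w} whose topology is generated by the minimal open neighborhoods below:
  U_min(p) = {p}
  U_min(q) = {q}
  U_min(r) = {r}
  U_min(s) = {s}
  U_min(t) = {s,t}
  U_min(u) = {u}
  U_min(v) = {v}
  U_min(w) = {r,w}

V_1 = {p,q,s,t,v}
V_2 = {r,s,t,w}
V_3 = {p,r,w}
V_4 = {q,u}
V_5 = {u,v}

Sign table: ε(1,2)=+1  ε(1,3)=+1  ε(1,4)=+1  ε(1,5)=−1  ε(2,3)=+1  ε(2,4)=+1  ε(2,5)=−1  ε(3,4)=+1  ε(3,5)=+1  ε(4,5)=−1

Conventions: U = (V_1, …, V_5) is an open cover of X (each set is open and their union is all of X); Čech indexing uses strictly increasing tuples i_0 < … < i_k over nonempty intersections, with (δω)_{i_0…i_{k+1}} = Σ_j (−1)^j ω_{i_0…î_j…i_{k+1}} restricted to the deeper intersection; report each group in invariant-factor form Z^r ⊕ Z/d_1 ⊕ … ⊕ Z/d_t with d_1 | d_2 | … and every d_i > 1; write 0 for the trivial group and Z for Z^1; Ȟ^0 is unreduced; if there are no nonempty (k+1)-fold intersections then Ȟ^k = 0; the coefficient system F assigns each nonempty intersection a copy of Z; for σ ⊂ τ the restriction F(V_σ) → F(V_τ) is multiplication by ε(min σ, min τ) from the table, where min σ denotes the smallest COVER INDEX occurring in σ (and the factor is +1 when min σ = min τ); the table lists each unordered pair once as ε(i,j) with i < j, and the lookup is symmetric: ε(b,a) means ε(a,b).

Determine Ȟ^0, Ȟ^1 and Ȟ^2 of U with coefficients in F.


nonempty overlaps:
  V12={s,t} V13={p} V14={q} V15={v} V23={r,w} V45={u}
C dims 5,6; δ0: rk 4, SNF 1^4
degree 0: 5−4−0 = 1 → Ȟ^0 ≅ Z
degree 1: 6−0−4 = 2 → Ȟ^1 ≅ Z^2
degree 2: 0−0−0 = 0 → Ȟ^2 ≅ 0

Ȟ^0 ≅ Z; Ȟ^1 ≅ Z^2; Ȟ^2 ≅ 0


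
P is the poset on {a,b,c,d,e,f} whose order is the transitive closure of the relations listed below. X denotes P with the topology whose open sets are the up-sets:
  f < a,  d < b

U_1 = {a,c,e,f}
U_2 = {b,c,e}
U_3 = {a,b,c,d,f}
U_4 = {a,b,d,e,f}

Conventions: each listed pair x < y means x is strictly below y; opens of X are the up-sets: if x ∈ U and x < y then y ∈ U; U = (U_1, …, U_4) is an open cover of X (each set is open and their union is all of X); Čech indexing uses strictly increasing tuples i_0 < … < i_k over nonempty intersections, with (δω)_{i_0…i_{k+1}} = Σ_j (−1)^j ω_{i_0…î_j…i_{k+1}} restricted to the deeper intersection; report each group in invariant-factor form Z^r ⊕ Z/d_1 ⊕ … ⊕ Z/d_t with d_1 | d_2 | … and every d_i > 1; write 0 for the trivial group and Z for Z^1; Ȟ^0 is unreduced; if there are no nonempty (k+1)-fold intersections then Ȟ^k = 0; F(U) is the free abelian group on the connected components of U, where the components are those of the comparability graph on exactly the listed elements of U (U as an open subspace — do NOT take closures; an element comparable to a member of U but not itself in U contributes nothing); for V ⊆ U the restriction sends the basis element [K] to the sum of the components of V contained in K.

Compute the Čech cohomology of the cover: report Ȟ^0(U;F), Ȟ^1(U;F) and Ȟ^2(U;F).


nonempty intersections:
  U12={c,e} U13={a,c,f} U14={a,e,f} U23={b,c} U24={b,e} U34={a,b,d,f}
  U123={c} U124={e} U134={a,f} U234={b}
components per intersection:
  U1: {a,f} {c} {e}
  U2: {b} {c} {e}
  U3: {a,f} {b,d} {c}
  U4: {a,f} {b,d} {e}
  U12: {c} {e}
  U13: {a,f} {c}
  U14: {a,f} {e}
  U23: {b} {c}
  U24: {b} {e}
  U34: {a,f} {b,d}
  U123: {c}
  U124: {e}
  U134: {a,f}
  U234: {b}
C dims 12,12,4; δ0: rk 8, SNF 1^8; δ1: rk 4, SNF 1^4
Ȟ^0: (12−8)−0=4 ⇒ Z^4
Ȟ^1: (12−4)−8=0 ⇒ 0
Ȟ^2: (4−0)−4=0 ⇒ 0

Ȟ^0 ≅ Z^4, Ȟ^1 ≅ 0, Ȟ^2 ≅ 0


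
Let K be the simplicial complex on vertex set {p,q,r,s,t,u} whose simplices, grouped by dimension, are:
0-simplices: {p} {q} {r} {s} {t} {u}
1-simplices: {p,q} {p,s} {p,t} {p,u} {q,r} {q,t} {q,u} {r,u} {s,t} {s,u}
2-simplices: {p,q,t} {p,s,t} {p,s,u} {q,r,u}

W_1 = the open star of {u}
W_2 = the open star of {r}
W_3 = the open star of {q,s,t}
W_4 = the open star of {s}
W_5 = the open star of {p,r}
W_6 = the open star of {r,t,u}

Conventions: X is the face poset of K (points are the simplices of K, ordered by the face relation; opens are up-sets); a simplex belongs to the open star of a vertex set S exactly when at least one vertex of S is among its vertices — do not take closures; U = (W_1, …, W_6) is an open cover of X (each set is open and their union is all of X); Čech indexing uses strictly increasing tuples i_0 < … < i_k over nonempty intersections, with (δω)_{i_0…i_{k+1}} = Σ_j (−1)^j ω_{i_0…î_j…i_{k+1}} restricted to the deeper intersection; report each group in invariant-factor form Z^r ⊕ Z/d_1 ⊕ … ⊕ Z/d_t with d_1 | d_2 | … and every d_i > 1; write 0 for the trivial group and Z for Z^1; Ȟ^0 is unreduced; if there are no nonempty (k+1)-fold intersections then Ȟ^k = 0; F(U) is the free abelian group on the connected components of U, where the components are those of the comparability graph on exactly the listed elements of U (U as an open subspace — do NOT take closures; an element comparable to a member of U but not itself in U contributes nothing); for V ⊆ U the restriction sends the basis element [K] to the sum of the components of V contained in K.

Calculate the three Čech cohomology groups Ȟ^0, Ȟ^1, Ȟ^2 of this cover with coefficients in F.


Ȟ^0 = Z, Ȟ^1 = Z, Ȟ^2 = 0

cover nerve:
  W1={{u},{p,u},{q,u},{r,u},{s,u},{p,s,u},{q,r,u}} W2={{r},{q,r},{r,u},{q,r,u}} W3={{q},{s},{t},{p,q},{p,s},{p,t},{q,r},{q,t},{q,u},{s,t},{s,u},{p,q,t},{p,s,t},{p,s,u},{q,r,u}} W4={{s},{p,s},{s,t},{s,u},{p,s,t},{p,s,u}} W5={{p},{r},{p,q},{p,s},{p,t},{p,u},{q,r},{r,u},{p,q,t},{p,s,t},{p,s,u},{q,r,u}} W6={{r},{t},{u},{p,t},{p,u},{q,r},{q,t},{q,u},{r,u},{s,t},{s,u},{p,q,t},{p,s,t},{p,s,u},{q,r,u}}
  W12={{r,u},{q,r,u}} W13={{q,u},{s,u},{p,s,u},{q,r,u}} W14={{s,u},{p,s,u}} W15={{p,u},{r,u},{p,s,u},{q,r,u}} W16={{u},{p,u},{q,u},{r,u},{s,u},{p,s,u},{q,r,u}} W23={{q,r},{q,r,u}} W25={{r},{q,r},{r,u},{q,r,u}} W26={{r},{q,r},{r,u},{q,r,u}} W34={{s},{p,s},{s,t},{s,u},{p,s,t},{p,s,u}} W35={{p,q},{p,s},{p,t},{q,r},{p,q,t},{p,s,t},{p,s,u},{q,r,u}} W36={{t},{p,t},{q,r},{q,t},{q,u},{s,t},{s,u},{p,q,t},{p,s,t},{p,s,u},{q,r,u}} W45={{p,s},{p,s,t},{p,s,u}} W46={{s,t},{s,u},{p,s,t},{p,s,u}} W56={{r},{p,t},{p,u},{q,r},{r,u},{p,q,t},{p,s,t},{p,s,u},{q,r,u}}
  W123={{q,r,u}} W125={{r,u},{q,r,u}} W126={{r,u},{q,r,u}} W134={{s,u},{p,s,u}} W135={{p,s,u},{q,r,u}} W136={{q,u},{s,u},{p,s,u},{q,r,u}} W145={{p,s,u}} W146={{s,u},{p,s,u}} W156={{p,u},{r,u},{p,s,u},{q,r,u}} W235={{q,r},{q,r,u}} W236={{q,r},{q,r,u}} W256={{r},{q,r},{r,u},{q,r,u}} W345={{p,s},{p,s,t},{p,s,u}} W346={{s,t},{s,u},{p,s,t},{p,s,u}} W356={{p,t},{q,r},{p,q,t},{p,s,t},{p,s,u},{q,r,u}} W456={{p,s,t},{p,s,u}}
  W1235={{q,r,u}} W1236={{q,r,u}} W1256={{r,u},{q,r,u}} W1345={{p,s,u}} W1346={{s,u},{p,s,u}} W1356={{p,s,u},{q,r,u}} W1456={{p,s,u}} W2356={{q,r},{q,r,u}} W3456={{p,s,t},{p,s,u}}
  W12356={{q,r,u}} W13456={{p,s,u}}
components per intersection:
  W1: {{u},{p,u},{q,u},{r,u},{s,u},{p,s,u},{q,r,u}}
  W2: {{r},{q,r},{r,u},{q,r,u}}
  W3: {{q},{s},{t},{p,q},{p,s},{p,t},{q,r},{q,t},{q,u},{s,t},{s,u},{p,q,t},{p,s,t},{p,s,u},{q,r,u}}
  W4: {{s},{p,s},{s,t},{s,u},{p,s,t},{p,s,u}}
  W5: {{p},{p,q},{p,s},{p,t},{p,u},{p,q,t},{p,s,t},{p,s,u}} {{r},{q,r},{r,u},{q,r,u}}
  W6: {{r},{u},{p,u},{q,r},{q,u},{r,u},{s,u},{p,s,u},{q,r,u}} {{t},{p,t},{q,t},{s,t},{p,q,t},{p,s,t}}
  W12: {{r,u},{q,r,u}}
  W13: {{q,u},{q,r,u}} {{s,u},{p,s,u}}
  W14: {{s,u},{p,s,u}}
  W15: {{p,u},{p,s,u}} {{r,u},{q,r,u}}
  W16: {{u},{p,u},{q,u},{r,u},{s,u},{p,s,u},{q,r,u}}
  W23: {{q,r},{q,r,u}}
  W25: {{r},{q,r},{r,u},{q,r,u}}
  W26: {{r},{q,r},{r,u},{q,r,u}}
  W34: {{s},{p,s},{s,t},{s,u},{p,s,t},{p,s,u}}
  W35: {{p,q},{p,s},{p,t},{p,q,t},{p,s,t},{p,s,u}} {{q,r},{q,r,u}}
  W36: {{t},{p,t},{q,t},{s,t},{p,q,t},{p,s,t}} {{q,r},{q,u},{q,r,u}} {{s,u},{p,s,u}}
  W45: {{p,s},{p,s,t},{p,s,u}}
  W46: {{s,t},{p,s,t}} {{s,u},{p,s,u}}
  W56: {{r},{q,r},{r,u},{q,r,u}} {{p,t},{p,q,t},{p,s,t}} {{p,u},{p,s,u}}
  W123: {{q,r,u}}
  W125: {{r,u},{q,r,u}}
  W126: {{r,u},{q,r,u}}
  W134: {{s,u},{p,s,u}}
  W135: {{p,s,u}} {{q,r,u}}
  W136: {{q,u},{q,r,u}} {{s,u},{p,s,u}}
  W145: {{p,s,u}}
  W146: {{s,u},{p,s,u}}
  W156: {{p,u},{p,s,u}} {{r,u},{q,r,u}}
  W235: {{q,r},{q,r,u}}
  W236: {{q,r},{q,r,u}}
  W256: {{r},{q,r},{r,u},{q,r,u}}
  W345: {{p,s},{p,s,t},{p,s,u}}
  W346: {{s,t},{p,s,t}} {{s,u},{p,s,u}}
  W356: {{p,t},{p,q,t},{p,s,t}} {{q,r},{q,r,u}} {{p,s,u}}
  W456: {{p,s,t}} {{p,s,u}}
  W1235: {{q,r,u}}
  W1236: {{q,r,u}}
  W1256: {{r,u},{q,r,u}}
  W1345: {{p,s,u}}
  W1346: {{s,u},{p,s,u}}
  W1356: {{p,s,u}} {{q,r,u}}
  W1456: {{p,s,u}}
  W2356: {{q,r},{q,r,u}}
  W3456: {{p,s,t}} {{p,s,u}}
  W12356: {{q,r,u}}
  W13456: {{p,s,u}}
C dims 8,22,23,11; δ0: rk 7, SNF 1^7; δ1: rk 14, SNF 1^14; δ2: rk 9, SNF 1^9
Ȟ^0: (8−7)−0=1 ⇒ Z
Ȟ^1: (22−14)−7=1 ⇒ Z
Ȟ^2: (23−9)−14=0 ⇒ 0


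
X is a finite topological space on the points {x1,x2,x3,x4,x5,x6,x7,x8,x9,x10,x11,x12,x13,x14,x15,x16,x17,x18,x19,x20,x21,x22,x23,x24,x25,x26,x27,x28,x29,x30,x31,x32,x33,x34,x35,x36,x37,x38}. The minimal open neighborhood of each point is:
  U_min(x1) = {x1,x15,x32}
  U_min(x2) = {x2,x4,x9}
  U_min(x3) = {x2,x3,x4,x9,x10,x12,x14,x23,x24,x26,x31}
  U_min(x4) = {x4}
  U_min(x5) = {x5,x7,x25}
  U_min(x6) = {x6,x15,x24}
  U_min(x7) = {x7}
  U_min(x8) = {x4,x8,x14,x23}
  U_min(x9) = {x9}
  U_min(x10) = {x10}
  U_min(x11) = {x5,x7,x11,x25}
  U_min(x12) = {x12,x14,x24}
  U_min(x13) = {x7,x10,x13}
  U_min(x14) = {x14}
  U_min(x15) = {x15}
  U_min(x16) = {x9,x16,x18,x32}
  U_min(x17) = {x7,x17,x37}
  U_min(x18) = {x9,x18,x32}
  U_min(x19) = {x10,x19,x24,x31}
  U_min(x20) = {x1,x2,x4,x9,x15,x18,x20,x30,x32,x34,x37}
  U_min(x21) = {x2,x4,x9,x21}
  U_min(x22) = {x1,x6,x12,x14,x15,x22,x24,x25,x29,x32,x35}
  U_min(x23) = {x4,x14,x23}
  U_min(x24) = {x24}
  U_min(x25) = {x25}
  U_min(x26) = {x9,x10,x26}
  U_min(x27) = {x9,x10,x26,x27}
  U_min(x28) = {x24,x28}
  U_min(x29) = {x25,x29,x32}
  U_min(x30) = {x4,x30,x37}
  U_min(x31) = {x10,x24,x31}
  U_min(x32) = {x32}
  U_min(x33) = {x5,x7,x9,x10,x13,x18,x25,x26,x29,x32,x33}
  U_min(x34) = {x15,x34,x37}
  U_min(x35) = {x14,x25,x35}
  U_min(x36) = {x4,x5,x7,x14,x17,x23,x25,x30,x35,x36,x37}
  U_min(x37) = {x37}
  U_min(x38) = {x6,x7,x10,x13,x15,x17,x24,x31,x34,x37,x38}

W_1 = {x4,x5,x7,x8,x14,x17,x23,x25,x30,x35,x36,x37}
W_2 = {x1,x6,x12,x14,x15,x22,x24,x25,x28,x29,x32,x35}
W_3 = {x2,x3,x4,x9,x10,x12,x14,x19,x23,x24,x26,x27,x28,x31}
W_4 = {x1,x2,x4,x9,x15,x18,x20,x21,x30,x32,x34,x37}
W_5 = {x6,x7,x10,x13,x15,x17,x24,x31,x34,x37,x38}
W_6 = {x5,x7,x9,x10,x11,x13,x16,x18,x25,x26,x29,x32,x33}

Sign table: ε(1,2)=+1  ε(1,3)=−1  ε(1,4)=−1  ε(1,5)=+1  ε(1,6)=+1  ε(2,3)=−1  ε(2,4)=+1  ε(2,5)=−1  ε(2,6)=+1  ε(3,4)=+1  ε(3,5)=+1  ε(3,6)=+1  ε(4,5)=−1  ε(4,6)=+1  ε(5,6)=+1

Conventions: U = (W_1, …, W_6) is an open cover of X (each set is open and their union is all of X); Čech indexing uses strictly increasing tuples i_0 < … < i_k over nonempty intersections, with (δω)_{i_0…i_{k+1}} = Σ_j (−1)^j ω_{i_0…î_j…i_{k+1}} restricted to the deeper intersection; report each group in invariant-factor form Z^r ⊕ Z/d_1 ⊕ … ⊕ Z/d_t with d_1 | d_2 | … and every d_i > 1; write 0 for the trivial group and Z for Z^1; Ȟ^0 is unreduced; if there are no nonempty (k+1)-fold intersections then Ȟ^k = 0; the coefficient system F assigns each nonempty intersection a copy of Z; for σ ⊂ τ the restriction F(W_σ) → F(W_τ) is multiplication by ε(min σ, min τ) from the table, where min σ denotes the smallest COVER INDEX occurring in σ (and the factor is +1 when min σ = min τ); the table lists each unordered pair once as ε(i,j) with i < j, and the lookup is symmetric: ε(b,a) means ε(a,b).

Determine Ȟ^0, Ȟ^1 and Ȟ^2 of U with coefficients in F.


Ȟ^0(U;F) ≅ 0, Ȟ^1(U;F) ≅ Z/2, Ȟ^2(U;F) ≅ Z

nonempty overlaps:
  W12={x14,x25,x35} W13={x4,x14,x23} W14={x4,x30,x37} W15={x7,x17,x37} W16={x5,x7,x25} W23={x12,x14,x24,x28} W24={x1,x15,x32} W25={x6,x15,x24} W26={x25,x29,x32} W34={x2,x4,x9} W35={x10,x24,x31} W36={x9,x10,x26} W45={x15,x34,x37} W46={x9,x18,x32} W56={x7,x10,x13}
  W123={x14} W126={x25} W134={x4} W145={x37} W156={x7} W235={x24} W245={x15} W246={x32} W346={x9} W356={x10}
C dims 6,15,10; δ0: rk 6, SNF 1^5·2; δ1: rk 9, SNF 1^9
degree 0: 6−6−0 = 0 → Ȟ^0 ≅ 0
degree 1: 15−9−6 = 0 plus torsion [2] → Ȟ^1 ≅ Z/2
degree 2: 10−0−9 = 1 → Ȟ^2 ≅ Z


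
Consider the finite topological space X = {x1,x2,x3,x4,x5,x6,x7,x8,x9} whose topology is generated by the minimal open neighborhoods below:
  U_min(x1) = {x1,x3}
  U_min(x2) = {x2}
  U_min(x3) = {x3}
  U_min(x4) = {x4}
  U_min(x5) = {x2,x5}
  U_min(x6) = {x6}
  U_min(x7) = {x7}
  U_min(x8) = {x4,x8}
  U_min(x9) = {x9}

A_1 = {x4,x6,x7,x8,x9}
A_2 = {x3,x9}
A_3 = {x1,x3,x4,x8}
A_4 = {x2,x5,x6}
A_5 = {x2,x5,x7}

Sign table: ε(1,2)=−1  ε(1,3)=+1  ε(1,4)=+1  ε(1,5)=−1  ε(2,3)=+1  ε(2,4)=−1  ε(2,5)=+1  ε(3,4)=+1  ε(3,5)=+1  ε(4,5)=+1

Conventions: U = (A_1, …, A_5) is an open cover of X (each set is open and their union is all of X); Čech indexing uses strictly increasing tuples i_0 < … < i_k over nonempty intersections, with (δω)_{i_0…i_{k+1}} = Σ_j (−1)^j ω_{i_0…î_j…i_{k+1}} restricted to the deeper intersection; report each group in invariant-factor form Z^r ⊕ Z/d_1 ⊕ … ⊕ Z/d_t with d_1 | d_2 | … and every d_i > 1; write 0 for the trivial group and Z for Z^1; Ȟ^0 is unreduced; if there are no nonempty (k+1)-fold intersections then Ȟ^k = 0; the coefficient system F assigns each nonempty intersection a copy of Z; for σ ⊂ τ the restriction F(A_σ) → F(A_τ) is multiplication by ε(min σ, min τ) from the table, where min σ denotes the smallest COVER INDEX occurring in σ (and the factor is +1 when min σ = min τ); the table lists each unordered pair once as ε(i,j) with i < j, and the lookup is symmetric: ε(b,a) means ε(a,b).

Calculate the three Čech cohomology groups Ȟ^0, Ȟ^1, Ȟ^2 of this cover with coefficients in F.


nonempty intersections:
  A12={x9} A13={x4,x8} A14={x6} A15={x7} A23={x3} A45={x2,x5}
C dims 5,6; δ0: rk 5, SNF 1^4·2
Ȟ^0: (5−5)−0=0 ⇒ 0
Ȟ^1: (6−0)−5=1 plus torsion [2] ⇒ Z ⊕ Z/2
Ȟ^2: (0−0)−0=0 ⇒ 0

Ȟ^0(U;F) ≅ 0, Ȟ^1(U;F) ≅ Z ⊕ Z/2 and Ȟ^2(U;F) ≅ 0


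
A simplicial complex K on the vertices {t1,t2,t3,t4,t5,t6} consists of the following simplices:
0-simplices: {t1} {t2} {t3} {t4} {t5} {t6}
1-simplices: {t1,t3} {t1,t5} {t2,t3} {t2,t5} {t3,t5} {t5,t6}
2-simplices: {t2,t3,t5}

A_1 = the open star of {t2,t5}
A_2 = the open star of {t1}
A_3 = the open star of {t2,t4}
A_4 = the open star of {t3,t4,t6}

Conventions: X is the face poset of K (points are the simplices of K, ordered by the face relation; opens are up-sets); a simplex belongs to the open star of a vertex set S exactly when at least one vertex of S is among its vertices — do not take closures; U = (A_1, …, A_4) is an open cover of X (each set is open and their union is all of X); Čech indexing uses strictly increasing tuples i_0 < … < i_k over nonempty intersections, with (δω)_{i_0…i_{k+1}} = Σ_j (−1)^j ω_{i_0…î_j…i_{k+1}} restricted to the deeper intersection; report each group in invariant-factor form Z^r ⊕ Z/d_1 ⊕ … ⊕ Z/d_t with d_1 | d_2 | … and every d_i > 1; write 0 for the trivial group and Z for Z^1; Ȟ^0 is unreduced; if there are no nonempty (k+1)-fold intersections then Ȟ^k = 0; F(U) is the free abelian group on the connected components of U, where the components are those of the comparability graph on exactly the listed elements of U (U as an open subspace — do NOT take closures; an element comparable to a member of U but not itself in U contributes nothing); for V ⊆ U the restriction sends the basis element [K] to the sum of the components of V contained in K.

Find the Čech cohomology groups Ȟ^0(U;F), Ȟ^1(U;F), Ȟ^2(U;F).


Ȟ^0(U;F) ≅ Z^2,  Ȟ^1(U;F) ≅ Z,  Ȟ^2(U;F) ≅ 0

intersection data:
  A1={{t2},{t5},{t1,t5},{t2,t3},{t2,t5},{t3,t5},{t5,t6},{t2,t3,t5}} A2={{t1},{t1,t3},{t1,t5}} A3={{t2},{t4},{t2,t3},{t2,t5},{t2,t3,t5}} A4={{t3},{t4},{t6},{t1,t3},{t2,t3},{t3,t5},{t5,t6},{t2,t3,t5}}
  A12={{t1,t5}} A13={{t2},{t2,t3},{t2,t5},{t2,t3,t5}} A14={{t2,t3},{t3,t5},{t5,t6},{t2,t3,t5}} A24={{t1,t3}} A34={{t4},{t2,t3},{t2,t3,t5}}
  A134={{t2,t3},{t2,t3,t5}}
components per intersection:
  A1: {{t2},{t5},{t1,t5},{t2,t3},{t2,t5},{t3,t5},{t5,t6},{t2,t3,t5}}
  A2: {{t1},{t1,t3},{t1,t5}}
  A3: {{t2},{t2,t3},{t2,t5},{t2,t3,t5}} {{t4}}
  A4: {{t3},{t1,t3},{t2,t3},{t3,t5},{t2,t3,t5}} {{t4}} {{t6},{t5,t6}}
  A12: {{t1,t5}}
  A13: {{t2},{t2,t3},{t2,t5},{t2,t3,t5}}
  A14: {{t2,t3},{t3,t5},{t2,t3,t5}} {{t5,t6}}
  A24: {{t1,t3}}
  A34: {{t4}} {{t2,t3},{t2,t3,t5}}
  A134: {{t2,t3},{t2,t3,t5}}
C dims 7,7,1; δ0: rk 5, SNF 1^5; δ1: rk 1, SNF 1^1
Ȟ^0 = (7 − 5) − 0 = 2, so Ȟ^0 ≅ Z^2
Ȟ^1 = (7 − 1) − 5 = 1, so Ȟ^1 ≅ Z
Ȟ^2 = (1 − 0) − 1 = 0, so Ȟ^2 ≅ 0


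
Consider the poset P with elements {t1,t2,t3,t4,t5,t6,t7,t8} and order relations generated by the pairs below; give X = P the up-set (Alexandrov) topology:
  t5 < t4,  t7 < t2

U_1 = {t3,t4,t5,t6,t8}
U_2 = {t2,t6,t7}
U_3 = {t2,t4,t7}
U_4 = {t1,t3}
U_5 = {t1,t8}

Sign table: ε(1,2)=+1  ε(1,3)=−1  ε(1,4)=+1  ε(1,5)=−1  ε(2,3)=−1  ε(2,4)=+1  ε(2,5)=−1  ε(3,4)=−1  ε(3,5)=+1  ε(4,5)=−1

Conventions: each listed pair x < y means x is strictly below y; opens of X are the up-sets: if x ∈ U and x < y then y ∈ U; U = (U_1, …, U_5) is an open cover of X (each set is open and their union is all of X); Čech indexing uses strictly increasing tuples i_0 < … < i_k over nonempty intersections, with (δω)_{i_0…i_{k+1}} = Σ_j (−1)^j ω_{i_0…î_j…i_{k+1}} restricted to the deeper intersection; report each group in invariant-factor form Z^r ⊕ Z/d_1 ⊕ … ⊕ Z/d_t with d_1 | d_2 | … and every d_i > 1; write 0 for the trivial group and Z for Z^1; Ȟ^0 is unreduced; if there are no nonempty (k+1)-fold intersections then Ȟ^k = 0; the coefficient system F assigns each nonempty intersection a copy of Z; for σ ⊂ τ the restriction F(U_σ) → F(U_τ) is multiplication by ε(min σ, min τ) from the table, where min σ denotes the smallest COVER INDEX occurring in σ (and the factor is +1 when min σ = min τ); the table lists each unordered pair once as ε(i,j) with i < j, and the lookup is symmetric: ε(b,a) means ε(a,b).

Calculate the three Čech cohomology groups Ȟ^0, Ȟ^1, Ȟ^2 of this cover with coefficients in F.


Ȟ^0 = Z; Ȟ^1 = Z^2; Ȟ^2 = 0

nerve of the cover:
  U12={t6} U13={t4} U14={t3} U15={t8} U23={t2,t7} U45={t1}
C dims 5,6; δ0: rk 4, SNF 1^4
Ȟ^0 = (5 − 4) − 0 = 1, so Ȟ^0 ≅ Z
Ȟ^1 = (6 − 0) − 4 = 2, so Ȟ^1 ≅ Z^2
Ȟ^2 = (0 − 0) − 0 = 0, so Ȟ^2 ≅ 0


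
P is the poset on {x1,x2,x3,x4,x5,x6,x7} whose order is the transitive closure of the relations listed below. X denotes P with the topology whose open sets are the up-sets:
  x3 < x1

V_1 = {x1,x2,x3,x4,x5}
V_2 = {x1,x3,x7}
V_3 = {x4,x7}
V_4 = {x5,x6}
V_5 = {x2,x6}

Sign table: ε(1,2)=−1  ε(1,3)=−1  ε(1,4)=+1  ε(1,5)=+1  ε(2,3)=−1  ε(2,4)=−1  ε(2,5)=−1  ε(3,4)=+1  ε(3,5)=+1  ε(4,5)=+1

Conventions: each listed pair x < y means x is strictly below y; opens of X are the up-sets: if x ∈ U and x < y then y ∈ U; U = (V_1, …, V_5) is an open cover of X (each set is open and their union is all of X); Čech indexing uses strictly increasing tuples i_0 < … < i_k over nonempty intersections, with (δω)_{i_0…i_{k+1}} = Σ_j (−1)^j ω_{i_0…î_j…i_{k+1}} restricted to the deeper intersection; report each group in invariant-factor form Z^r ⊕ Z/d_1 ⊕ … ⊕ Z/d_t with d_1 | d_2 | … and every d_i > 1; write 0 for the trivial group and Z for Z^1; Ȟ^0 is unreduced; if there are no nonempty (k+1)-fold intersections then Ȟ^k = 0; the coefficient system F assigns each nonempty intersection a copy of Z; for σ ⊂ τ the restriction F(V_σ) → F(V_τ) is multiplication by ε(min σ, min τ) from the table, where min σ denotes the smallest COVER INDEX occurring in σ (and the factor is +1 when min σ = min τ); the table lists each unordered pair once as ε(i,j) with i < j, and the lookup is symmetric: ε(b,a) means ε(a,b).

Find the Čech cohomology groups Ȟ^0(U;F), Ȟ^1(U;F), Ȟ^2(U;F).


Ȟ^0 ≅ 0,  Ȟ^1 ≅ Z ⊕ Z/2,  Ȟ^2 ≅ 0

cover nerve:
  V12={x1,x3} V13={x4} V14={x5} V15={x2} V23={x7} V45={x6}
C dims 5,6; δ0: rk 5, SNF 1^4·2
Ȟ^0: (5−5)−0=0 ⇒ 0
Ȟ^1: (6−0)−5=1 plus torsion [2] ⇒ Z ⊕ Z/2
Ȟ^2: (0−0)−0=0 ⇒ 0


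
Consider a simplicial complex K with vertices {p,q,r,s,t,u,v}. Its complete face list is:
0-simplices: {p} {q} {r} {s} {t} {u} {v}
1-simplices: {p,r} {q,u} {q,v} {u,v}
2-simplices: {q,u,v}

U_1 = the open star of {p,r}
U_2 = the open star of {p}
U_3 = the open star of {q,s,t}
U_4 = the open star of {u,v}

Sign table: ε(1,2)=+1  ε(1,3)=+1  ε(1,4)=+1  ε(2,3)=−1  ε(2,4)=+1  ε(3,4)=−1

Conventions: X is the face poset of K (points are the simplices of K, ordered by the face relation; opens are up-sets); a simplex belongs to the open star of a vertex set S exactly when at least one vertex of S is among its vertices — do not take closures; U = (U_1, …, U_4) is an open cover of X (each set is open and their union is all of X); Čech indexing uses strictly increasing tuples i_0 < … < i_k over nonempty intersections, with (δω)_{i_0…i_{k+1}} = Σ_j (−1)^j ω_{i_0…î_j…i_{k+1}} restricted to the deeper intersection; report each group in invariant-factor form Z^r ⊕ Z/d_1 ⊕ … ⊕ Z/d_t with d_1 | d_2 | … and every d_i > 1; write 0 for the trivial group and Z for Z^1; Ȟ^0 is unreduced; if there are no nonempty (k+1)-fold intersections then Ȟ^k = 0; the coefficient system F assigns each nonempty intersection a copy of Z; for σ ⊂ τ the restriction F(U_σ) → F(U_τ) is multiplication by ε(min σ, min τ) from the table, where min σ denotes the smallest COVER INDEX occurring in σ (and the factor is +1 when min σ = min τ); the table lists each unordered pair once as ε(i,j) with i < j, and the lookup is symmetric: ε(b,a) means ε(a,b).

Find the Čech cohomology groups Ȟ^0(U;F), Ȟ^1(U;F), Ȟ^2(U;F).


Ȟ^0 ≅ Z^2, Ȟ^1 ≅ 0, Ȟ^2 ≅ 0

cover nerve:
  U1={{p},{r},{p,r}} U2={{p},{p,r}} U3={{q},{s},{t},{q,u},{q,v},{q,u,v}} U4={{u},{v},{q,u},{q,v},{u,v},{q,u,v}}
  U12={{p},{p,r}} U34={{q,u},{q,v},{q,u,v}}
C dims 4,2; δ0: rk 2, SNF 1^2
Ȟ^0: (4−2)−0=2 ⇒ Z^2
Ȟ^1: (2−0)−2=0 ⇒ 0
Ȟ^2: (0−0)−0=0 ⇒ 0


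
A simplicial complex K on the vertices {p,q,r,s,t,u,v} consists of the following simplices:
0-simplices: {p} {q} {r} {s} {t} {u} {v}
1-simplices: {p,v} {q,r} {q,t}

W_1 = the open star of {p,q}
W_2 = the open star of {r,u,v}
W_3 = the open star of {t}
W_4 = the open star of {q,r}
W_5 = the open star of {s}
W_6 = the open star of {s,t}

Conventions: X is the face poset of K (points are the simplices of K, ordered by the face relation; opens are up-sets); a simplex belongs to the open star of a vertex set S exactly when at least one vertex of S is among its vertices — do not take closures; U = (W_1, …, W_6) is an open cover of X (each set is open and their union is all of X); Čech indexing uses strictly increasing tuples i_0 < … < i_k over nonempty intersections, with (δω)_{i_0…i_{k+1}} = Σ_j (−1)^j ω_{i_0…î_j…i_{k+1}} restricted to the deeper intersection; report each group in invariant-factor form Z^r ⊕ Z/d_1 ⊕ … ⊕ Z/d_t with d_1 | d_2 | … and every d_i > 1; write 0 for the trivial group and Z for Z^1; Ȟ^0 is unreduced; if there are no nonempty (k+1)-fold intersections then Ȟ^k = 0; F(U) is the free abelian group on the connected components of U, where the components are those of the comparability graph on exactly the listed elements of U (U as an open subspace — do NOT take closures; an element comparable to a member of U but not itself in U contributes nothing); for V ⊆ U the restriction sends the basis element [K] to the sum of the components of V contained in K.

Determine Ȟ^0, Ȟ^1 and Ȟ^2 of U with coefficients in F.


Ȟ^0 ≅ Z^4, Ȟ^1 ≅ 0 and Ȟ^2 ≅ 0

nonempty intersections:
  W1={{p},{q},{p,v},{q,r},{q,t}} W2={{r},{u},{v},{p,v},{q,r}} W3={{t},{q,t}} W4={{q},{r},{q,r},{q,t}} W5={{s}} W6={{s},{t},{q,t}}
  W12={{p,v},{q,r}} W13={{q,t}} W14={{q},{q,r},{q,t}} W16={{q,t}} W24={{r},{q,r}} W34={{q,t}} W36={{t},{q,t}} W46={{q,t}} W56={{s}}
  W124={{q,r}} W134={{q,t}} W136={{q,t}} W146={{q,t}} W346={{q,t}}
  W1346={{q,t}}
components per intersection:
  W1: {{p},{p,v}} {{q},{q,r},{q,t}}
  W2: {{r},{q,r}} {{u}} {{v},{p,v}}
  W3: {{t},{q,t}}
  W4: {{q},{r},{q,r},{q,t}}
  W5: {{s}}
  W6: {{s}} {{t},{q,t}}
  W12: {{p,v}} {{q,r}}
  W13: {{q,t}}
  W14: {{q},{q,r},{q,t}}
  W16: {{q,t}}
  W24: {{r},{q,r}}
  W34: {{q,t}}
  W36: {{t},{q,t}}
  W46: {{q,t}}
  W56: {{s}}
  W124: {{q,r}}
  W134: {{q,t}}
  W136: {{q,t}}
  W146: {{q,t}}
  W346: {{q,t}}
  W1346: {{q,t}}
C dims 10,10,5,1; δ0: rk 6, SNF 1^6; δ1: rk 4, SNF 1^4; δ2: rk 1, SNF 1^1
Ȟ^0: (10−6)−0=4 ⇒ Z^4
Ȟ^1: (10−4)−6=0 ⇒ 0
Ȟ^2: (5−1)−4=0 ⇒ 0


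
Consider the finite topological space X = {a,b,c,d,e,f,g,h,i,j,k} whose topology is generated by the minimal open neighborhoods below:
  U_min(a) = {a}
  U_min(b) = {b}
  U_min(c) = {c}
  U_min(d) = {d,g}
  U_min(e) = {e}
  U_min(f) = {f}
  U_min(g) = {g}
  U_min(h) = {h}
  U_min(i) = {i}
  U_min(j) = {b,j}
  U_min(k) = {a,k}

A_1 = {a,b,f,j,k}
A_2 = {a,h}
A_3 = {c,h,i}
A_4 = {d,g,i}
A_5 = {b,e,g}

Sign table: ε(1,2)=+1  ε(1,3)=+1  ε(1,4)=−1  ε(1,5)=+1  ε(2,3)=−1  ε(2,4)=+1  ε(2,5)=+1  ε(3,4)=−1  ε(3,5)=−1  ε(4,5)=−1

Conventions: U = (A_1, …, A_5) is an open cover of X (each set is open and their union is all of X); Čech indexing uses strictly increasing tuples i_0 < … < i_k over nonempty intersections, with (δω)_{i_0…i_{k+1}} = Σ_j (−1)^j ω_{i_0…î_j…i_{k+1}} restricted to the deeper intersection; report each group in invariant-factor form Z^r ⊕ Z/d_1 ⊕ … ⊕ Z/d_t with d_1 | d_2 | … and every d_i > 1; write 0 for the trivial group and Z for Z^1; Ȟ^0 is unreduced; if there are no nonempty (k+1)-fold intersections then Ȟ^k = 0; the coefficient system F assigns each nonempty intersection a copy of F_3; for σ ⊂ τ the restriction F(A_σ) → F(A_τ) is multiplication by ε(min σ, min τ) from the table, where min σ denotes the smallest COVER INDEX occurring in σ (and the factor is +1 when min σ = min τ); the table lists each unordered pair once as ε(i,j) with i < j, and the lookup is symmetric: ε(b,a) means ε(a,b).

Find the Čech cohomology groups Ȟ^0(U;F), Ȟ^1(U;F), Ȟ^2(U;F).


nerve of the cover:
  A12={a} A15={b} A23={h} A34={i} A45={g}
C dims 5,5; δ0: rk_F3 5
Ȟ^0 = (5 − 5) − 0 = 0, so Ȟ^0 ≅ 0
Ȟ^1 = (5 − 0) − 5 = 0, so Ȟ^1 ≅ 0
Ȟ^2 = (0 − 0) − 0 = 0, so Ȟ^2 ≅ 0

Ȟ^0 = 0, Ȟ^1 = 0 and Ȟ^2 = 0


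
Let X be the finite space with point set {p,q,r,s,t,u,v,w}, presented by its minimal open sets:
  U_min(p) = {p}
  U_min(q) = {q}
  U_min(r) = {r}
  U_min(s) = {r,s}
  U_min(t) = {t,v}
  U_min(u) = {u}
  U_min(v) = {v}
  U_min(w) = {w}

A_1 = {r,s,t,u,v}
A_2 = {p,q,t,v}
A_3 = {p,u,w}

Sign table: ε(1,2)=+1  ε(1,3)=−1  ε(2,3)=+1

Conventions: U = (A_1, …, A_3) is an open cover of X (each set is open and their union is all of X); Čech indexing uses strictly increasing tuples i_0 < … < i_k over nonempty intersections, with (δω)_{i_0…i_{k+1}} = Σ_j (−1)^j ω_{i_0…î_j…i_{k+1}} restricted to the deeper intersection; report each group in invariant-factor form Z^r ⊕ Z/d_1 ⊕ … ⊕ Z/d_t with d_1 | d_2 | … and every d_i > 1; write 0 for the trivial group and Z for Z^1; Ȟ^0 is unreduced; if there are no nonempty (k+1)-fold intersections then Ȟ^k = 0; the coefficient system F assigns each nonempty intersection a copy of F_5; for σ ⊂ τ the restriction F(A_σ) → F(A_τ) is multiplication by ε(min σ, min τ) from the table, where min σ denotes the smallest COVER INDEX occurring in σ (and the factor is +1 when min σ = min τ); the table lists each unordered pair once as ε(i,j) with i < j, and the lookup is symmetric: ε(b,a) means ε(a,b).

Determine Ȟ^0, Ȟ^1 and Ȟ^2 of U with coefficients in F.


Ȟ^0 ≅ 0,  Ȟ^1 ≅ 0,  Ȟ^2 ≅ 0

intersection data:
  A12={t,v} A13={u} A23={p}
C dims 3,3; δ0: rk_F5 3
Ȟ^0 = (3 − 3) − 0 = 0, so Ȟ^0 ≅ 0
Ȟ^1 = (3 − 0) − 3 = 0, so Ȟ^1 ≅ 0
Ȟ^2 = (0 − 0) − 0 = 0, so Ȟ^2 ≅ 0


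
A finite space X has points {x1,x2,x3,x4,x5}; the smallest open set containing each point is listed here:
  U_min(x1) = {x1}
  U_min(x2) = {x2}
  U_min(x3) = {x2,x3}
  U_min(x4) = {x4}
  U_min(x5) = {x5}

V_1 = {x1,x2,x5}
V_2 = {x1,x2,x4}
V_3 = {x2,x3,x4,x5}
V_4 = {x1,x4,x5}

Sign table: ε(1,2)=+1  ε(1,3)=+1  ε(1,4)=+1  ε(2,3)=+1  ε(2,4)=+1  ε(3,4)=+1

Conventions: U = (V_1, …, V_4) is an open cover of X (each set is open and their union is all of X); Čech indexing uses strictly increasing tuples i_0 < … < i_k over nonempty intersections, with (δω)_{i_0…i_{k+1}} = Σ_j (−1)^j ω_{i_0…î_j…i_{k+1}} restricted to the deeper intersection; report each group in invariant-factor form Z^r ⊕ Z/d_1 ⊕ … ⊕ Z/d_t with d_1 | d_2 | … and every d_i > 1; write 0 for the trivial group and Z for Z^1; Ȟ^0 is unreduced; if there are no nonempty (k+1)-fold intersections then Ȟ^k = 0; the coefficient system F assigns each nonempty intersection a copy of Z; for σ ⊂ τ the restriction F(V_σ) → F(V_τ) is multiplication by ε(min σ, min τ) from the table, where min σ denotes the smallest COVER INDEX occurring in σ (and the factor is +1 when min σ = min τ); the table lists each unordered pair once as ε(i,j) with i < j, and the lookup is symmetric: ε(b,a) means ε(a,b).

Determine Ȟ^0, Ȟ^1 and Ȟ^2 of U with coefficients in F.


Ȟ^0 ≅ Z, Ȟ^1 ≅ 0 and Ȟ^2 ≅ Z

cover nerve:
  V12={x1,x2} V13={x2,x5} V14={x1,x5} V23={x2,x4} V24={x1,x4} V34={x4,x5}
  V123={x2} V124={x1} V134={x5} V234={x4}
C dims 4,6,4; δ0: rk 3, SNF 1^3; δ1: rk 3, SNF 1^3
Ȟ^0: (4−3)−0=1 ⇒ Z
Ȟ^1: (6−3)−3=0 ⇒ 0
Ȟ^2: (4−0)−3=1 ⇒ Z


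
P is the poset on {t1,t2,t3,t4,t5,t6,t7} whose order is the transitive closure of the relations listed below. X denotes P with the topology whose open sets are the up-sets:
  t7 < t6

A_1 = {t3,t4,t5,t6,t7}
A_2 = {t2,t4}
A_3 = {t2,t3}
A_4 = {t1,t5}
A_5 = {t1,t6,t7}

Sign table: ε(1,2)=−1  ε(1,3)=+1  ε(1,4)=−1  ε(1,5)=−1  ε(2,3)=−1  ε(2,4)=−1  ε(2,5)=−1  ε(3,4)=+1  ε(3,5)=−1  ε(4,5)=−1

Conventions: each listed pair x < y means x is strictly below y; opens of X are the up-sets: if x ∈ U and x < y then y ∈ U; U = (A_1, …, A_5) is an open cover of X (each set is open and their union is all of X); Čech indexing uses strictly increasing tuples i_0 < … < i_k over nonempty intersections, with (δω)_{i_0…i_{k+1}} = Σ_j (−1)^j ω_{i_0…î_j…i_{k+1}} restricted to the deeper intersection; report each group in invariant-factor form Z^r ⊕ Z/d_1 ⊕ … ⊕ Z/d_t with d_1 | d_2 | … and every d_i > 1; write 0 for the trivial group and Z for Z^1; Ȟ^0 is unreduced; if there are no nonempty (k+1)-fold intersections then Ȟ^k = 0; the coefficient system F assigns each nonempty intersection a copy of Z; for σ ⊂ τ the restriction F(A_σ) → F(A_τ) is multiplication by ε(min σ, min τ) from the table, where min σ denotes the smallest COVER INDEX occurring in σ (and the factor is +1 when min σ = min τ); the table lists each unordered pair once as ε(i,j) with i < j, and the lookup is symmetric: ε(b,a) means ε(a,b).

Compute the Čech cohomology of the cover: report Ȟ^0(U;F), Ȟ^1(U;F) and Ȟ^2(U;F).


Ȟ^0 = 0, Ȟ^1 = Z ⊕ Z/2, Ȟ^2 = 0

nerve of the cover:
  A12={t4} A13={t3} A14={t5} A15={t6,t7} A23={t2} A45={t1}
C dims 5,6; δ0: rk 5, SNF 1^4·2
Ȟ^0 = (5 − 5) − 0 = 0, so Ȟ^0 ≅ 0
Ȟ^1 = (6 − 0) − 5 = 1 plus torsion [2], so Ȟ^1 ≅ Z ⊕ Z/2
Ȟ^2 = (0 − 0) − 0 = 0, so Ȟ^2 ≅ 0


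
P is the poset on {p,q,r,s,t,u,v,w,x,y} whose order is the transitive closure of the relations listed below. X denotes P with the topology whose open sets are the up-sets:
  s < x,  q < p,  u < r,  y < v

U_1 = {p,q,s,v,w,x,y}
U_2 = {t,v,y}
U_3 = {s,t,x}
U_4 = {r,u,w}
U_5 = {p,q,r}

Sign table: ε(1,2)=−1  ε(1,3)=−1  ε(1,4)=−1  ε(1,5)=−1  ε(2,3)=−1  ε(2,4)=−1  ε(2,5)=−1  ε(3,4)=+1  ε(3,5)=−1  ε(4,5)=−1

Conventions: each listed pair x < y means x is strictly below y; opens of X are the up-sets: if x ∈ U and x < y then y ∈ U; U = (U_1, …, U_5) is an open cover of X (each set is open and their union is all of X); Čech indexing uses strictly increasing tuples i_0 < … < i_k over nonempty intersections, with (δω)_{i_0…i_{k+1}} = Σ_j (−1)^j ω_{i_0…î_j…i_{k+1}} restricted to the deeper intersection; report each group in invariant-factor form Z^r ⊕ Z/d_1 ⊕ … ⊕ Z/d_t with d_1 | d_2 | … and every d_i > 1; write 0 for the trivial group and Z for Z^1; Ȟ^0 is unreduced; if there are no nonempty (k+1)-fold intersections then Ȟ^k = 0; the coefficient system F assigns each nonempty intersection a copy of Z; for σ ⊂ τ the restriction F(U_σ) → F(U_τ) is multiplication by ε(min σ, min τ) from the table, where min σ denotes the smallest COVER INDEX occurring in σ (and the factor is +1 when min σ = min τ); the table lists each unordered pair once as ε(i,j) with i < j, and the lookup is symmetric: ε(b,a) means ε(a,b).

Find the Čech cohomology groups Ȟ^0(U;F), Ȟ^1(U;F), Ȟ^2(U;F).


Ȟ^0 = 0, Ȟ^1 = Z ⊕ Z/2, Ȟ^2 = 0

cover nerve:
  U12={v,y} U13={s,x} U14={w} U15={p,q} U23={t} U45={r}
C dims 5,6; δ0: rk 5, SNF 1^4·2
Ȟ^0: (5−5)−0=0 ⇒ 0
Ȟ^1: (6−0)−5=1 plus torsion [2] ⇒ Z ⊕ Z/2
Ȟ^2: (0−0)−0=0 ⇒ 0


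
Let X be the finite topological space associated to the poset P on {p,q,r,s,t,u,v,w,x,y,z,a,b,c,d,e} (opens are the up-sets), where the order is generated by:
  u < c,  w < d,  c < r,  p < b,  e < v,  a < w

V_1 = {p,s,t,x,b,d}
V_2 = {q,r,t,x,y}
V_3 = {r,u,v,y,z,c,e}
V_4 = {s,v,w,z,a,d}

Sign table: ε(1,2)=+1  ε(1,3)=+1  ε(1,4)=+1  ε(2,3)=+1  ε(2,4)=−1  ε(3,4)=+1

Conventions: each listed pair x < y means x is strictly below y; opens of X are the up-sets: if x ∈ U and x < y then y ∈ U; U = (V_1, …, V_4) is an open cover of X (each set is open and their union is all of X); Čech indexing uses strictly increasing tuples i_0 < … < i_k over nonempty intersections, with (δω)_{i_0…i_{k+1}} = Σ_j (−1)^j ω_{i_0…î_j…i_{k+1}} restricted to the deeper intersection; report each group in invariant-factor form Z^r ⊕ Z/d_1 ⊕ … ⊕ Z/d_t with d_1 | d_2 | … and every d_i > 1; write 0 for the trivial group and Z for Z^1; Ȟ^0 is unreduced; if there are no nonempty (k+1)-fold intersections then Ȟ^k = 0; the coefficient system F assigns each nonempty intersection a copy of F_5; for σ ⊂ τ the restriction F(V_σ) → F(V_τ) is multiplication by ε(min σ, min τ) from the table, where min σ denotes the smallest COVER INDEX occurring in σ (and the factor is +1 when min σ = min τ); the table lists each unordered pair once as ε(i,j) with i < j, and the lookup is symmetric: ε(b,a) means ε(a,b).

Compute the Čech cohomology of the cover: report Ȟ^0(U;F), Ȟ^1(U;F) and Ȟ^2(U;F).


nonempty overlaps:
  V12={t,x} V14={s,d} V23={r,y} V34={v,z}
C dims 4,4; δ0: rk_F5 3
degree 0: 4−3−0 = 1 → Ȟ^0 ≅ Z/5
degree 1: 4−0−3 = 1 → Ȟ^1 ≅ Z/5
degree 2: 0−0−0 = 0 → Ȟ^2 ≅ 0

Ȟ^0 = Z/5; Ȟ^1 = Z/5; Ȟ^2 = 0


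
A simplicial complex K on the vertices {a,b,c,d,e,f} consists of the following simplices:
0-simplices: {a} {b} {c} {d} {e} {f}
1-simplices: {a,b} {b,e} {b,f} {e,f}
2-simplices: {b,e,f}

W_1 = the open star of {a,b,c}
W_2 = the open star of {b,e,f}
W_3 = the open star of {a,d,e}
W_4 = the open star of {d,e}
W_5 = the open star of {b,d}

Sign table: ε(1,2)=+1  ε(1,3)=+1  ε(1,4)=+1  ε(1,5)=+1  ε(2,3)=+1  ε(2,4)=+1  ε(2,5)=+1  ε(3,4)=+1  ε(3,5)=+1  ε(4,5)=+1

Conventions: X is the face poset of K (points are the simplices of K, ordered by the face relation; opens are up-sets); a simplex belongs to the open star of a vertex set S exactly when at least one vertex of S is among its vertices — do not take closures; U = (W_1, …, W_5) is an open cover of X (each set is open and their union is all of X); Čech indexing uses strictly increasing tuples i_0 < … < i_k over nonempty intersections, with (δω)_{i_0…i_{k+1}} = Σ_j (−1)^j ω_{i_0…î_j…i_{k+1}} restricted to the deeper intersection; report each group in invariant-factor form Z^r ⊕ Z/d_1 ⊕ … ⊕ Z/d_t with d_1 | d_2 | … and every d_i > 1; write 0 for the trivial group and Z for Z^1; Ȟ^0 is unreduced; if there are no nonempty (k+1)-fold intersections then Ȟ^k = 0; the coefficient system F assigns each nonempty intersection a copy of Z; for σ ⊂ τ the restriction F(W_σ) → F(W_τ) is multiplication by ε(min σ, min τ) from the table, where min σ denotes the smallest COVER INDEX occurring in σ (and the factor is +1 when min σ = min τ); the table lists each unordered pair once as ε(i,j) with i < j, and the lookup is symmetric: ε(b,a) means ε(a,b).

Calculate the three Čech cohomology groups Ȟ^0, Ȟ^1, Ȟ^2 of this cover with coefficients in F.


cover nerve:
  W1={{a},{b},{c},{a,b},{b,e},{b,f},{b,e,f}} W2={{b},{e},{f},{a,b},{b,e},{b,f},{e,f},{b,e,f}} W3={{a},{d},{e},{a,b},{b,e},{e,f},{b,e,f}} W4={{d},{e},{b,e},{e,f},{b,e,f}} W5={{b},{d},{a,b},{b,e},{b,f},{b,e,f}}
  W12={{b},{a,b},{b,e},{b,f},{b,e,f}} W13={{a},{a,b},{b,e},{b,e,f}} W14={{b,e},{b,e,f}} W15={{b},{a,b},{b,e},{b,f},{b,e,f}} W23={{e},{a,b},{b,e},{e,f},{b,e,f}} W24={{e},{b,e},{e,f},{b,e,f}} W25={{b},{a,b},{b,e},{b,f},{b,e,f}} W34={{d},{e},{b,e},{e,f},{b,e,f}} W35={{d},{a,b},{b,e},{b,e,f}} W45={{d},{b,e},{b,e,f}}
  W123={{a,b},{b,e},{b,e,f}} W124={{b,e},{b,e,f}} W125={{b},{a,b},{b,e},{b,f},{b,e,f}} W134={{b,e},{b,e,f}} W135={{a,b},{b,e},{b,e,f}} W145={{b,e},{b,e,f}} W234={{e},{b,e},{e,f},{b,e,f}} W235={{a,b},{b,e},{b,e,f}} W245={{b,e},{b,e,f}} W345={{d},{b,e},{b,e,f}}
  W1234={{b,e},{b,e,f}} W1235={{a,b},{b,e},{b,e,f}} W1245={{b,e},{b,e,f}} W1345={{b,e},{b,e,f}} W2345={{b,e},{b,e,f}}
  W12345={{b,e},{b,e,f}}
C dims 5,10,10,5; δ0: rk 4, SNF 1^4; δ1: rk 6, SNF 1^6; δ2: rk 4, SNF 1^4
Ȟ^0: (5−4)−0=1 ⇒ Z
Ȟ^1: (10−6)−4=0 ⇒ 0
Ȟ^2: (10−4)−6=0 ⇒ 0

Ȟ^0 = Z, Ȟ^1 = 0 and Ȟ^2 = 0
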